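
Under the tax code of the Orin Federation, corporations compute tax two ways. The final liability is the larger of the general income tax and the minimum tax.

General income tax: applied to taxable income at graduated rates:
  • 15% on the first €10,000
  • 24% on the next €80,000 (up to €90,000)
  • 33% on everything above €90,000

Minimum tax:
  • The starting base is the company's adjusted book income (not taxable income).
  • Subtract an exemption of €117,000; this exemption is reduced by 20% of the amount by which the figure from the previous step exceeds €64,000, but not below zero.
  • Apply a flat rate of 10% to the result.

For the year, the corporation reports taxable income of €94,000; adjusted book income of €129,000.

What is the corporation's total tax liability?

General income tax:
  €10,000 × 15% = €1,500
  €80,000 × 24% = €19,200
  €4,000 × 33% = €1,320
  → €22,020

Minimum tax:
  Base (adjusted book income): €129,000
  Exemption: €117,000 − 20% × (€129,000 − €64,000) = €117,000 − €13,000 = €104,000
  Base: €129,000 − €104,000 = €25,000
  €25,000 × 10% = €2,500

€22,020 > €2,500, so the general income tax governs.

€22,020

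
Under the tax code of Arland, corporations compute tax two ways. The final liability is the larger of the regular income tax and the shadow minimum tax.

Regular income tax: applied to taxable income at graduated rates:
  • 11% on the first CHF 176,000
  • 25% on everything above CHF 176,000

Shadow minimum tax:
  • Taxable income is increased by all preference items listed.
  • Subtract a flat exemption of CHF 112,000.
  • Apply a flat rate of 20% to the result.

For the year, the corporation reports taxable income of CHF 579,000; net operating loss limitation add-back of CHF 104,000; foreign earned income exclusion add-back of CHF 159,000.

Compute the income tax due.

CHF 146,000

Regular income tax:
  CHF 176,000 × 11% = CHF 19,360
  CHF 403,000 × 25% = CHF 100,750
  → CHF 120,110

Shadow minimum tax:
  Adjusted income: CHF 579,000 + CHF 104,000 + CHF 159,000 = CHF 842,000
  Less exemption CHF 112,000 → base CHF 730,000
  CHF 730,000 × 20% = CHF 146,000

CHF 146,000 > CHF 120,110, so the shadow minimum tax is the binding amount.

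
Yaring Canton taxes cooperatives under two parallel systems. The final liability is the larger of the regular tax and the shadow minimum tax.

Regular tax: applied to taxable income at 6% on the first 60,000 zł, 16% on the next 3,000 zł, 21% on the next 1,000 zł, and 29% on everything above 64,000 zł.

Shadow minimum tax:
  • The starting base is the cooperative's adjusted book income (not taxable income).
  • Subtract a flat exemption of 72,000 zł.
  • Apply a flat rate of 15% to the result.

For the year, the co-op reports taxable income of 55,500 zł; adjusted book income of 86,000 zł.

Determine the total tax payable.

Regular tax:
  55,500 zł × 6% = 3,330 zł

Shadow minimum tax:
  Base (adjusted book income): 86,000 zł
  Less exemption 72,000 zł → base 14,000 zł
  14,000 zł × 15% = 2,100 zł

3,330 zł > 2,100 zł, so the regular tax governs.

3,330 zł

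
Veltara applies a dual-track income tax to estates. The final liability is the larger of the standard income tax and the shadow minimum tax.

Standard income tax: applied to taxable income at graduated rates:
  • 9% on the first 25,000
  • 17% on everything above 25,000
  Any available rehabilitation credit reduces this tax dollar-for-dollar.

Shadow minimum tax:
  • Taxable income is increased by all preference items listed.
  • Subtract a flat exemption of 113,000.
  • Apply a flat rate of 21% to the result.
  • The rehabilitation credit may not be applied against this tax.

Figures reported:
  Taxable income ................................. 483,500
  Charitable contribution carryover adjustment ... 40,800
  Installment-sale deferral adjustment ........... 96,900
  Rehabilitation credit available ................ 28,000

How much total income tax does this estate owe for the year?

106,722

Shadow minimum tax:
  Adjusted income: 483,500 + 40,800 + 96,900 = 621,200
  Less exemption 113,000 → base 508,200
  508,200 × 21% = 106,722

Standard income tax:
  25,000 × 9% = 2,250
  458,500 × 17% = 77,945
  → 80,195
  Less rehabilitation credit 28,000 → 52,195

106,722 > 52,195, so the shadow minimum tax is the binding amount.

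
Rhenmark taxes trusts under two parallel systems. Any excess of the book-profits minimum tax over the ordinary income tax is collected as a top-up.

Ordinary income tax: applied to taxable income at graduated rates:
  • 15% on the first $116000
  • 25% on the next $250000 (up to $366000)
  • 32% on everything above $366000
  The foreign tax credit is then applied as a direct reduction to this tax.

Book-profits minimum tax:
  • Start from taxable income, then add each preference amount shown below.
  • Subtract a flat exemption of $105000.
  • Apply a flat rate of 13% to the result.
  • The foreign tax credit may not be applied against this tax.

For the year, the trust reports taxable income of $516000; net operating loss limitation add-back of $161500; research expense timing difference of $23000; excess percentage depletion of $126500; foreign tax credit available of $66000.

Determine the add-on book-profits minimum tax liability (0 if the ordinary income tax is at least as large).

$31960

Ordinary income tax:
  $116000 × 15% = $17400
  $250000 × 25% = $62500
  $150000 × 32% = $48000
  → $127900
  Less foreign tax credit $66000 → $61900

Book-profits minimum tax:
  Adjusted income: $516000 + $161500 + $23000 + $126500 = $827000
  Less exemption $105000 → base $722000
  $722000 × 13% = $93860

Excess of book-profits minimum tax over ordinary income tax: $93860 − $61900 = $31960.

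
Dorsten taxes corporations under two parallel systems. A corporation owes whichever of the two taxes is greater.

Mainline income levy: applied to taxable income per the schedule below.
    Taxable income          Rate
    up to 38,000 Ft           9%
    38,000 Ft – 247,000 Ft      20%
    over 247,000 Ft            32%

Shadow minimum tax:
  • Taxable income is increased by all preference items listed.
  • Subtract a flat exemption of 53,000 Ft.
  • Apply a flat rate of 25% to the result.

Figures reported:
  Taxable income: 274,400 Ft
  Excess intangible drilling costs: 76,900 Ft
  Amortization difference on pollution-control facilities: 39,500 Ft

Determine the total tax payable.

Mainline income levy:
  38,000 Ft × 9% = 3,420 Ft
  209,000 Ft × 20% = 41,800 Ft
  27,400 Ft × 32% = 8,768 Ft
  → 53,988 Ft

Shadow minimum tax:
  Adjusted income: 274,400 Ft + 76,900 Ft + 39,500 Ft = 390,800 Ft
  Less exemption 53,000 Ft → base 337,800 Ft
  337,800 Ft × 25% = 84,450 Ft

84,450 Ft > 53,988 Ft, so the shadow minimum tax is the binding amount.

84,450 Ft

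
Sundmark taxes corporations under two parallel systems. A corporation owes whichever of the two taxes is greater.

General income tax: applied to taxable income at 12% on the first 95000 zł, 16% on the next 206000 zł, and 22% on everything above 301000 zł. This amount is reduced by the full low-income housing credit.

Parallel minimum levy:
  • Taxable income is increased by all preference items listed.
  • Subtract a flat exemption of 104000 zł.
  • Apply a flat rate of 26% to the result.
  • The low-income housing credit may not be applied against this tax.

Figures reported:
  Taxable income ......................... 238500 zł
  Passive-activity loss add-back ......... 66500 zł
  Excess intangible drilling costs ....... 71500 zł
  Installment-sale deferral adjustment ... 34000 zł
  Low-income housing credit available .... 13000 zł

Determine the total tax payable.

Parallel minimum levy:
  Adjusted income: 238500 zł + 66500 zł + 71500 zł + 34000 zł = 410500 zł
  Less exemption 104000 zł → base 306500 zł
  306500 zł × 26% = 79690 zł

General income tax:
  95000 zł × 12% = 11400 zł
  143500 zł × 16% = 22960 zł
  → 34360 zł
  Less low-income housing credit 13000 zł → 21360 zł

79690 zł > 21360 zł, so the parallel minimum levy is the binding amount.

79690 zł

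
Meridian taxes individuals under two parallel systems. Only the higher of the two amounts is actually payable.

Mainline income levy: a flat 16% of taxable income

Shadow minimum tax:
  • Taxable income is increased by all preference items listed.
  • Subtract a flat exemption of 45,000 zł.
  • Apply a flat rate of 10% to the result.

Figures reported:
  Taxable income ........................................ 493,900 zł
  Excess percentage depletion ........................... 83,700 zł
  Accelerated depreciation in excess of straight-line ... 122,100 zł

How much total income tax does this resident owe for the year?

79,024 zł

Shadow minimum tax:
  Adjusted income: 493,900 zł + 83,700 zł + 122,100 zł = 699,700 zł
  Less exemption 45,000 zł → base 654,700 zł
  654,700 zł × 10% = 65,470 zł

Mainline income levy:
  493,900 zł × 16% = 79,024 zł

79,024 zł > 65,470 zł, so the mainline income levy governs.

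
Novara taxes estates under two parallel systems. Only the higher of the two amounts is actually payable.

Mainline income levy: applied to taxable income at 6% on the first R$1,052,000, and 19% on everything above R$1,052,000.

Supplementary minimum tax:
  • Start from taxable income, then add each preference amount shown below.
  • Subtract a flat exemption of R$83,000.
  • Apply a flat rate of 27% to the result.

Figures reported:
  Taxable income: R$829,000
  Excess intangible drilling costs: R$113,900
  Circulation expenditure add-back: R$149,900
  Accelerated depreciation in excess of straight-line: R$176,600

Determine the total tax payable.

R$320,328

Supplementary minimum tax:
  Adjusted income: R$829,000 + R$113,900 + R$149,900 + R$176,600 = R$1,269,400
  Less exemption R$83,000 → base R$1,186,400
  R$1,186,400 × 27% = R$320,328

Mainline income levy:
  R$829,000 × 6% = R$49,740

R$320,328 > R$49,740, so the supplementary minimum tax is the binding amount.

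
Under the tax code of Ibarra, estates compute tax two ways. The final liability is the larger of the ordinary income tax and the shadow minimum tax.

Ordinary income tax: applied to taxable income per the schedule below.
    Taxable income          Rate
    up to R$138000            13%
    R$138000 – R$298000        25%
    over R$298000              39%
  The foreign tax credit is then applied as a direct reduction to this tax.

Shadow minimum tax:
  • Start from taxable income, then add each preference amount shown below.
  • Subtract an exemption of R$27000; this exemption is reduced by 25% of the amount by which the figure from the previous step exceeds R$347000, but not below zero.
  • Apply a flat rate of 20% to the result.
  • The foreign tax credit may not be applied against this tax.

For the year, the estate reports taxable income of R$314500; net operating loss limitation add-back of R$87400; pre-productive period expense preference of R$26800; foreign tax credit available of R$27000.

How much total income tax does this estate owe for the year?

R$84425

Shadow minimum tax:
  Adjusted income: R$314500 + R$87400 + R$26800 = R$428700
  Exemption: R$27000 − 25% × (R$428700 − R$347000) = R$27000 − R$20425 = R$6575
  Base: R$428700 − R$6575 = R$422125
  R$422125 × 20% = R$84425

Ordinary income tax:
  R$138000 × 13% = R$17940
  R$160000 × 25% = R$40000
  R$16500 × 39% = R$6435
  → R$64375
  Less foreign tax credit R$27000 → R$37375

R$84425 > R$37375, so the shadow minimum tax is the binding amount.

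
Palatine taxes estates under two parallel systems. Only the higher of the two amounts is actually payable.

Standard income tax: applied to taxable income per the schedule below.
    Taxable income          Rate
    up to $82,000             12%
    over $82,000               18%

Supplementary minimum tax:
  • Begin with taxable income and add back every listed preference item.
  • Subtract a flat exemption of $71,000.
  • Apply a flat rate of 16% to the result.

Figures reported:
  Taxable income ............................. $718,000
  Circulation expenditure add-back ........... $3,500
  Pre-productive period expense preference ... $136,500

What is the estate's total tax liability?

Standard income tax:
  $82,000 × 12% = $9,840
  $636,000 × 18% = $114,480
  → $124,320

Supplementary minimum tax:
  Adjusted income: $718,000 + $3,500 + $136,500 = $858,000
  Less exemption $71,000 → base $787,000
  $787,000 × 16% = $125,920

$125,920 > $124,320, so the supplementary minimum tax is the binding amount.

$125,920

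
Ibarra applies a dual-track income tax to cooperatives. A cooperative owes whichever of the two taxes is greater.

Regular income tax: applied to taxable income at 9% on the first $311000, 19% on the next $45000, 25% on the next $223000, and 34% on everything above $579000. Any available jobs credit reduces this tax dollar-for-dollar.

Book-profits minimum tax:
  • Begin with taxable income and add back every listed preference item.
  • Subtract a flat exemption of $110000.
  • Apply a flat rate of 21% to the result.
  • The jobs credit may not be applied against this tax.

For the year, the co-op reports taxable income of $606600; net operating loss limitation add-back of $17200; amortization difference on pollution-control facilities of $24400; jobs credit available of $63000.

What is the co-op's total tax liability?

Regular income tax:
  $311000 × 9% = $27990
  $45000 × 19% = $8550
  $223000 × 25% = $55750
  $27600 × 34% = $9384
  → $101674
  Less jobs credit $63000 → $38674

Book-profits minimum tax:
  Adjusted income: $606600 + $17200 + $24400 = $648200
  Less exemption $110000 → base $538200
  $538200 × 21% = $113022

$113022 > $38674, so the book-profits minimum tax is the binding amount.

$113022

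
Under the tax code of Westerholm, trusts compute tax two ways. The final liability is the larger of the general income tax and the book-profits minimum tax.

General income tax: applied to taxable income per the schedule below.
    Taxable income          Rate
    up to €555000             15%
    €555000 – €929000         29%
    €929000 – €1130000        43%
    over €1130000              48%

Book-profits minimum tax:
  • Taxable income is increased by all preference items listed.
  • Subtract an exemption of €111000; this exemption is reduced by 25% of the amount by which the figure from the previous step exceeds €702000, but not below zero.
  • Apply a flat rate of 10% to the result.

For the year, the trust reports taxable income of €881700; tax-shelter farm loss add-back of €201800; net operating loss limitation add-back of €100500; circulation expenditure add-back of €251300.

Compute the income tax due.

€177993

Book-profits minimum tax:
  Adjusted income: €881700 + €201800 + €100500 + €251300 = €1435300
  Exemption: 25% × (€1435300 − €702000) = €183325 ≥ €111000, so the exemption is fully phased out
  Base: €1435300 − €0 = €1435300
  €1435300 × 10% = €143530

General income tax:
  €555000 × 15% = €83250
  €326700 × 29% = €94743
  → €177993

€177993 > €143530, so the general income tax governs.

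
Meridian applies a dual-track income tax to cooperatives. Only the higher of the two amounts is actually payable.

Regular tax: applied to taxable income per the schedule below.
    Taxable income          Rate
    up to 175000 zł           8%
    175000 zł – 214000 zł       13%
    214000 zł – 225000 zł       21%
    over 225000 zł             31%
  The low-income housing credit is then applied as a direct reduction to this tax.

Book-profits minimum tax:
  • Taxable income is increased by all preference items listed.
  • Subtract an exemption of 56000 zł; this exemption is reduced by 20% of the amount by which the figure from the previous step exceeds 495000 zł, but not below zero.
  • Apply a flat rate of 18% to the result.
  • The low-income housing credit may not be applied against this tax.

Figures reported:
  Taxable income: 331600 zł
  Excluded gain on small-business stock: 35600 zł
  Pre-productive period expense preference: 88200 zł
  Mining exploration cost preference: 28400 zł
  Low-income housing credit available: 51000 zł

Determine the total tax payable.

77004 zł

Book-profits minimum tax:
  Adjusted income: 331600 zł + 35600 zł + 88200 zł + 28400 zł = 483800 zł
  Exemption: 483800 zł ≤ 495000 zł, so full 56000 zł applies
  Base: 483800 zł − 56000 zł = 427800 zł
  427800 zł × 18% = 77004 zł

Regular tax:
  175000 zł × 8% = 14000 zł
  39000 zł × 13% = 5070 zł
  11000 zł × 21% = 2310 zł
  106600 zł × 31% = 33046 zł
  → 54426 zł
  Less low-income housing credit 51000 zł → 3426 zł

77004 zł > 3426 zł, so the book-profits minimum tax is the binding amount.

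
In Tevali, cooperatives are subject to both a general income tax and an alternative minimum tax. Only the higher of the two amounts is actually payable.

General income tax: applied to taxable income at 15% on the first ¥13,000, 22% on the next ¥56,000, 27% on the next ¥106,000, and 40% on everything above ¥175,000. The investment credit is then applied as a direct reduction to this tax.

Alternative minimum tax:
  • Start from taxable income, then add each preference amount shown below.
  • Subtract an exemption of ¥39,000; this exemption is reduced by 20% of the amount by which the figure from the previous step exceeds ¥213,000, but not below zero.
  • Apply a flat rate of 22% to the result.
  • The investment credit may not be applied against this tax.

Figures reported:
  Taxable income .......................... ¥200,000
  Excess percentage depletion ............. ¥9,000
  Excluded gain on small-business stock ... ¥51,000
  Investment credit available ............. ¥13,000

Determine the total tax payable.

Alternative minimum tax:
  Adjusted income: ¥200,000 + ¥9,000 + ¥51,000 = ¥260,000
  Exemption: ¥39,000 − 20% × (¥260,000 − ¥213,000) = ¥39,000 − ¥9,400 = ¥29,600
  Base: ¥260,000 − ¥29,600 = ¥230,400
  ¥230,400 × 22% = ¥50,688

General income tax:
  ¥13,000 × 15% = ¥1,950
  ¥56,000 × 22% = ¥12,320
  ¥106,000 × 27% = ¥28,620
  ¥25,000 × 40% = ¥10,000
  → ¥52,890
  Less investment credit ¥13,000 → ¥39,890

¥50,688 > ¥39,890, so the alternative minimum tax is the binding amount.

¥50,688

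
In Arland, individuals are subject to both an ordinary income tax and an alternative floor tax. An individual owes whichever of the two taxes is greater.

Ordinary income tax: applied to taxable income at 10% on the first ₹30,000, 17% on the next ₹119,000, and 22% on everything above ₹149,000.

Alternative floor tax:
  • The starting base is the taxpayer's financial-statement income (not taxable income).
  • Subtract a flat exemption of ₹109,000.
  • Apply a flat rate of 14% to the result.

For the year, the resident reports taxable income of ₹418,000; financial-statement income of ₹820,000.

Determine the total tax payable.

Ordinary income tax:
  ₹30,000 × 10% = ₹3,000
  ₹119,000 × 17% = ₹20,230
  ₹269,000 × 22% = ₹59,180
  → ₹82,410

Alternative floor tax:
  Base (financial-statement income): ₹820,000
  Less exemption ₹109,000 → base ₹711,000
  ₹711,000 × 14% = ₹99,540

₹99,540 > ₹82,410, so the alternative floor tax is the binding amount.

₹99,540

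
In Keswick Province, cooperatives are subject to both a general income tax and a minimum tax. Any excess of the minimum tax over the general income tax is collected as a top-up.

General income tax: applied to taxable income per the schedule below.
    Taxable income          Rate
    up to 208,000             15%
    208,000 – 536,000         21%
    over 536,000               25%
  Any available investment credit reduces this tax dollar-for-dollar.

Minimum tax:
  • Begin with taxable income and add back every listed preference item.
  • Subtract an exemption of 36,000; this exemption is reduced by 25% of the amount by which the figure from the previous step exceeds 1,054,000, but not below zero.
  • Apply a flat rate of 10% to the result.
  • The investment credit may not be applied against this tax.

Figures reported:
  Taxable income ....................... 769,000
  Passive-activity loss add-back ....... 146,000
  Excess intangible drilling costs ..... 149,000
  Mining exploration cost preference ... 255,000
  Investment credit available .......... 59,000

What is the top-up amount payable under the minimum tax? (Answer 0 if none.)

32,570

Minimum tax:
  Adjusted income: 769,000 + 146,000 + 149,000 + 255,000 = 1,319,000
  Exemption: 25% × (1,319,000 − 1,054,000) = 66,250 ≥ 36,000, so the exemption is fully phased out
  Base: 1,319,000 − 0 = 1,319,000
  1,319,000 × 10% = 131,900

General income tax:
  208,000 × 15% = 31,200
  328,000 × 21% = 68,880
  233,000 × 25% = 58,250
  → 158,330
  Less investment credit 59,000 → 99,330

Excess of minimum tax over general income tax: 131,900 − 99,330 = 32,570.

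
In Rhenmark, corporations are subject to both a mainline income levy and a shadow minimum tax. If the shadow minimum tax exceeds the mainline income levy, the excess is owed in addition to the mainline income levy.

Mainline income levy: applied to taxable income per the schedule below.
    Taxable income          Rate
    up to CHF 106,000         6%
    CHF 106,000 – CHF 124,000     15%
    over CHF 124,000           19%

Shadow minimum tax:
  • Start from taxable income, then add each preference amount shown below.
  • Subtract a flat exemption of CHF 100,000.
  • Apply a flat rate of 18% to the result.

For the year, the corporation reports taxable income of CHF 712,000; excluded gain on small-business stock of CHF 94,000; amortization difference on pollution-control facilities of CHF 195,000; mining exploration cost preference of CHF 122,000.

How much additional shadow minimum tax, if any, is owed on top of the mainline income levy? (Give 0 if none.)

Shadow minimum tax:
  Adjusted income: CHF 712,000 + CHF 94,000 + CHF 195,000 + CHF 122,000 = CHF 1,123,000
  Less exemption CHF 100,000 → base CHF 1,023,000
  CHF 1,023,000 × 18% = CHF 184,140

Mainline income levy:
  CHF 106,000 × 6% = CHF 6,360
  CHF 18,000 × 15% = CHF 2,700
  CHF 588,000 × 19% = CHF 111,720
  → CHF 120,780

Excess of shadow minimum tax over mainline income levy: CHF 184,140 − CHF 120,780 = CHF 63,360.

CHF 63,360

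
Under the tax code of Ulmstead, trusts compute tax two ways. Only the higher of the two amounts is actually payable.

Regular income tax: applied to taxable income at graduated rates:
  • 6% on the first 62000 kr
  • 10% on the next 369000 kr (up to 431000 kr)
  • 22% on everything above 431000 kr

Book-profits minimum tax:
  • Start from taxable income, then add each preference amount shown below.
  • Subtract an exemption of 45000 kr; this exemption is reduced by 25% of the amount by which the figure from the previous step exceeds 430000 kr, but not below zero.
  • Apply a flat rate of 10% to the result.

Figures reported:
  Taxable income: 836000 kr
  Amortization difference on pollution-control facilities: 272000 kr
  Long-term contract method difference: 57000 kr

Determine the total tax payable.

129720 kr

Regular income tax:
  62000 kr × 6% = 3720 kr
  369000 kr × 10% = 36900 kr
  405000 kr × 22% = 89100 kr
  → 129720 kr

Book-profits minimum tax:
  Adjusted income: 836000 kr + 272000 kr + 57000 kr = 1165000 kr
  Exemption: 25% × (1165000 kr − 430000 kr) = 183750 kr ≥ 45000 kr, so the exemption is fully phased out
  Base: 1165000 kr − 0 kr = 1165000 kr
  1165000 kr × 10% = 116500 kr

129720 kr > 116500 kr, so the regular income tax governs.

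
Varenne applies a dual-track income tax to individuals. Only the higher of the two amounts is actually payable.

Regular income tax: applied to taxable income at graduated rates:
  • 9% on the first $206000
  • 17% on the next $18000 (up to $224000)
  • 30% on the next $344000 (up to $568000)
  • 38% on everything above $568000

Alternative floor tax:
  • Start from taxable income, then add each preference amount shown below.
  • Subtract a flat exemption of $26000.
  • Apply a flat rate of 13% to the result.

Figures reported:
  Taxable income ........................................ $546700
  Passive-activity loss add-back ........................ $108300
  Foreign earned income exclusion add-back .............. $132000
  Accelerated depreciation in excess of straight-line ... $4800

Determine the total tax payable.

Alternative floor tax:
  Adjusted income: $546700 + $108300 + $132000 + $4800 = $791800
  Less exemption $26000 → base $765800
  $765800 × 13% = $99554

Regular income tax:
  $206000 × 9% = $18540
  $18000 × 17% = $3060
  $322700 × 30% = $96810
  → $118410

$118410 > $99554, so the regular income tax governs.

$118410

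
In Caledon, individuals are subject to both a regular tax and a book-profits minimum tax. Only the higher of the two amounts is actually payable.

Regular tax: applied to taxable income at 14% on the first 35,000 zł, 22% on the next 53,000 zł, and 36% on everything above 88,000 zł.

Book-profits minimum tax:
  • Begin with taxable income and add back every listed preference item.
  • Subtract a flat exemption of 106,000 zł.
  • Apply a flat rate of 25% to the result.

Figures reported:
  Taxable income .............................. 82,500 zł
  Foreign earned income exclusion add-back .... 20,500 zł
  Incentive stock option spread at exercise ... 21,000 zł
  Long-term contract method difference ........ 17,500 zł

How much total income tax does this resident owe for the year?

15,350 zł

Book-profits minimum tax:
  Adjusted income: 82,500 zł + 20,500 zł + 21,000 zł + 17,500 zł = 141,500 zł
  Less exemption 106,000 zł → base 35,500 zł
  35,500 zł × 25% = 8,875 zł

Regular tax:
  35,000 zł × 14% = 4,900 zł
  47,500 zł × 22% = 10,450 zł
  → 15,350 zł

15,350 zł > 8,875 zł, so the regular tax governs.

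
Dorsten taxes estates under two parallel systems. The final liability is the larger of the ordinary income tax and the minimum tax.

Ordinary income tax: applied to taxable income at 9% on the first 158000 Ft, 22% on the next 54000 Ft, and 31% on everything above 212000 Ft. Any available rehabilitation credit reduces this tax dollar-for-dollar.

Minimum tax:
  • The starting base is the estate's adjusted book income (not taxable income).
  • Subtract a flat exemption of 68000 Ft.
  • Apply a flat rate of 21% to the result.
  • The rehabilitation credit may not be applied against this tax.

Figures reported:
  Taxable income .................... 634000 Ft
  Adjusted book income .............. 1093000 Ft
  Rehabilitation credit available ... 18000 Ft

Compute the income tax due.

Ordinary income tax:
  158000 Ft × 9% = 14220 Ft
  54000 Ft × 22% = 11880 Ft
  422000 Ft × 31% = 130820 Ft
  → 156920 Ft
  Less rehabilitation credit 18000 Ft → 138920 Ft

Minimum tax:
  Base (adjusted book income): 1093000 Ft
  Less exemption 68000 Ft → base 1025000 Ft
  1025000 Ft × 21% = 215250 Ft

215250 Ft > 138920 Ft, so the minimum tax is the binding amount.

215250 Ft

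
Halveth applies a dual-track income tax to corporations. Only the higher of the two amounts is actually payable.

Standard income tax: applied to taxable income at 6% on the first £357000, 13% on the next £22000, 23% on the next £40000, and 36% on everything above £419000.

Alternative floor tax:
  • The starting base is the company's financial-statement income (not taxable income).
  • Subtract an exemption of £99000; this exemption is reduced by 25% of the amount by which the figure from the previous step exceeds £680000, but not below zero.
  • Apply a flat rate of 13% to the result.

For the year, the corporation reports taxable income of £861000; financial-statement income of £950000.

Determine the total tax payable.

£192600

Alternative floor tax:
  Base (financial-statement income): £950000
  Exemption: £99000 − 25% × (£950000 − £680000) = £99000 − £67500 = £31500
  Base: £950000 − £31500 = £918500
  £918500 × 13% = £119405

Standard income tax:
  £357000 × 6% = £21420
  £22000 × 13% = £2860
  £40000 × 23% = £9200
  £442000 × 36% = £159120
  → £192600

£192600 > £119405, so the standard income tax governs.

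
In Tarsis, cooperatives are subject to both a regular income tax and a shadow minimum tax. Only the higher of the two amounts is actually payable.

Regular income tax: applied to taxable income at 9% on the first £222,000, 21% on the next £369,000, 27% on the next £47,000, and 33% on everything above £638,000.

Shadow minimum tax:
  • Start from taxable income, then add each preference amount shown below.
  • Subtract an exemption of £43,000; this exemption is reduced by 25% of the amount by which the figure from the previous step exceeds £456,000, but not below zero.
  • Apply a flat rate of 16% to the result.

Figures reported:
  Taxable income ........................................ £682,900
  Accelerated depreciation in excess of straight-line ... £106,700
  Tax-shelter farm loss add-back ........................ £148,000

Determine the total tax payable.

Regular income tax:
  £222,000 × 9% = £19,980
  £369,000 × 21% = £77,490
  £47,000 × 27% = £12,690
  £44,900 × 33% = £14,817
  → £124,977

Shadow minimum tax:
  Adjusted income: £682,900 + £106,700 + £148,000 = £937,600
  Exemption: 25% × (£937,600 − £456,000) = £120,400 ≥ £43,000, so the exemption is fully phased out
  Base: £937,600 − £0 = £937,600
  £937,600 × 16% = £150,016

£150,016 > £124,977, so the shadow minimum tax is the binding amount.

£150,016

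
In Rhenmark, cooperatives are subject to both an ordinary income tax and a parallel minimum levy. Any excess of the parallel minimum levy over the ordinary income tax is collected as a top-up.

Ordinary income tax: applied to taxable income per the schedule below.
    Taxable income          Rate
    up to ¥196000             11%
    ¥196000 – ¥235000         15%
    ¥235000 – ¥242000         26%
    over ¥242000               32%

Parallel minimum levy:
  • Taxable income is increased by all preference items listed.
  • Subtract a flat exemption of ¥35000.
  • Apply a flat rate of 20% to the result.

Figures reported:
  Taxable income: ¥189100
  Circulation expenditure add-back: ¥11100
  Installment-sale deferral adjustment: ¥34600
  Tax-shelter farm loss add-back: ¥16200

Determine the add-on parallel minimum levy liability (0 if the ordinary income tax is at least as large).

¥22399

Parallel minimum levy:
  Adjusted income: ¥189100 + ¥11100 + ¥34600 + ¥16200 = ¥251000
  Less exemption ¥35000 → base ¥216000
  ¥216000 × 20% = ¥43200

Ordinary income tax:
  ¥189100 × 11% = ¥20801

Excess of parallel minimum levy over ordinary income tax: ¥43200 − ¥20801 = ¥22399.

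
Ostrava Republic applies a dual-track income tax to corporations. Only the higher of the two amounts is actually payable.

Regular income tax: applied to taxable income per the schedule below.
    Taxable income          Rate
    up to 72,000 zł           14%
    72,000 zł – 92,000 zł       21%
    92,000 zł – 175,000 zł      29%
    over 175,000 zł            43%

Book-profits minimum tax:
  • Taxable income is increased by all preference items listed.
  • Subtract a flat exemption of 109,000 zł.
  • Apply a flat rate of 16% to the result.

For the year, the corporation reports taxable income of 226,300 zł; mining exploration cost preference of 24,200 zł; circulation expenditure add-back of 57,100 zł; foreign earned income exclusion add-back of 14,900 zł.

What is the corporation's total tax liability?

Book-profits minimum tax:
  Adjusted income: 226,300 zł + 24,200 zł + 57,100 zł + 14,900 zł = 322,500 zł
  Less exemption 109,000 zł → base 213,500 zł
  213,500 zł × 16% = 34,160 zł

Regular income tax:
  72,000 zł × 14% = 10,080 zł
  20,000 zł × 21% = 4,200 zł
  83,000 zł × 29% = 24,070 zł
  51,300 zł × 43% = 22,059 zł
  → 60,409 zł

60,409 zł > 34,160 zł, so the regular income tax governs.

60,409 zł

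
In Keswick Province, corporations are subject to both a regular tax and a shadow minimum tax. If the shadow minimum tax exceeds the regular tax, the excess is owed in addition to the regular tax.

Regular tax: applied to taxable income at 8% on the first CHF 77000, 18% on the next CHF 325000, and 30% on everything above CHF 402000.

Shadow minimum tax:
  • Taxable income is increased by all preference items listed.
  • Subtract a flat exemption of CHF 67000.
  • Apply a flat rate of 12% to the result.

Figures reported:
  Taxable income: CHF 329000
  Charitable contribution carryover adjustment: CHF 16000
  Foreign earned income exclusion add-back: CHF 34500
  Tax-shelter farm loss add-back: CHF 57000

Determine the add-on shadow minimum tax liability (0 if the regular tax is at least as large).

Shadow minimum tax:
  Adjusted income: CHF 329000 + CHF 16000 + CHF 34500 + CHF 57000 = CHF 436500
  Less exemption CHF 67000 → base CHF 369500
  CHF 369500 × 12% = CHF 44340

Regular tax:
  CHF 77000 × 8% = CHF 6160
  CHF 252000 × 18% = CHF 45360
  → CHF 51520

CHF 44340 ≤ CHF 51520, so no add-on is due.

CHF 0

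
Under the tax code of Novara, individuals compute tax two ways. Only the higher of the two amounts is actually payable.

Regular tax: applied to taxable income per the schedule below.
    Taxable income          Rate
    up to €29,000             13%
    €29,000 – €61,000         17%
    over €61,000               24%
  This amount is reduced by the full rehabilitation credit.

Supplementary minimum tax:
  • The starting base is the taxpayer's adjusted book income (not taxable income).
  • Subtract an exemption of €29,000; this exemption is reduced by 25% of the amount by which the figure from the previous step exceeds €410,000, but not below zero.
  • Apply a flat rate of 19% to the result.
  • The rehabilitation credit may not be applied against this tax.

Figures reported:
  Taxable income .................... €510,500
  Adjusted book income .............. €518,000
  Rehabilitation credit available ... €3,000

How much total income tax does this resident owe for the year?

Regular tax:
  €29,000 × 13% = €3,770
  €32,000 × 17% = €5,440
  €449,500 × 24% = €107,880
  → €117,090
  Less rehabilitation credit €3,000 → €114,090

Supplementary minimum tax:
  Base (adjusted book income): €518,000
  Exemption: €29,000 − 25% × (€518,000 − €410,000) = €29,000 − €27,000 = €2,000
  Base: €518,000 − €2,000 = €516,000
  €516,000 × 19% = €98,040

€114,090 > €98,040, so the regular tax governs.

€114,090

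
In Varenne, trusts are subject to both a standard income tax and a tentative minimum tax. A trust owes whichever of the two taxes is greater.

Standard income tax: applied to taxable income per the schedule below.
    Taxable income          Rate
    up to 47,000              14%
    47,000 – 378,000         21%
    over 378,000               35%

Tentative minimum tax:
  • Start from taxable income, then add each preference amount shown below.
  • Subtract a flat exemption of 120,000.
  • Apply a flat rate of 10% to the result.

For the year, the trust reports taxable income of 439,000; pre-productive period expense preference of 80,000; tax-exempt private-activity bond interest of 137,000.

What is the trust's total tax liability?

Standard income tax:
  47,000 × 14% = 6,580
  331,000 × 21% = 69,510
  61,000 × 35% = 21,350
  → 97,440

Tentative minimum tax:
  Adjusted income: 439,000 + 80,000 + 137,000 = 656,000
  Less exemption 120,000 → base 536,000
  536,000 × 10% = 53,600

97,440 > 53,600, so the standard income tax governs.

97,440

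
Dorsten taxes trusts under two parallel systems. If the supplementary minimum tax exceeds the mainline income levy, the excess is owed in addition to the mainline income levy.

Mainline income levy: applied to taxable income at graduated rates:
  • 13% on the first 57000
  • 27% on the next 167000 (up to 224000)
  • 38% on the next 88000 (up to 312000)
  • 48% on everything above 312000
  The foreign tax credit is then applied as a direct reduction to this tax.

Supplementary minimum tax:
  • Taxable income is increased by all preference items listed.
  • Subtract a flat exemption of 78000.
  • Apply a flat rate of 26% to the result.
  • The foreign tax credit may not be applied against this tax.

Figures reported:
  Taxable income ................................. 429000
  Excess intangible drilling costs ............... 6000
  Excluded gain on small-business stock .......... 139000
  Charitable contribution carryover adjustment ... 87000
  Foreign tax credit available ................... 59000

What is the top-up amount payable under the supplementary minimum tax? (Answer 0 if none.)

68480

Supplementary minimum tax:
  Adjusted income: 429000 + 6000 + 139000 + 87000 = 661000
  Less exemption 78000 → base 583000
  583000 × 26% = 151580

Mainline income levy:
  57000 × 13% = 7410
  167000 × 27% = 45090
  88000 × 38% = 33440
  117000 × 48% = 56160
  → 142100
  Less foreign tax credit 59000 → 83100

Excess of supplementary minimum tax over mainline income levy: 151580 − 83100 = 68480.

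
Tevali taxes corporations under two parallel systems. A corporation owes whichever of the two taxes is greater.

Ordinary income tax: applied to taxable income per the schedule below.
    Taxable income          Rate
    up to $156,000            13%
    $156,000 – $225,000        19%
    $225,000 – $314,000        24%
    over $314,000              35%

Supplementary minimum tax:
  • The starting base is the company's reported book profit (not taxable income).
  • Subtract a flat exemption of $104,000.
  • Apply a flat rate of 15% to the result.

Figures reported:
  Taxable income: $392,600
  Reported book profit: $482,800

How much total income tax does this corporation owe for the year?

Ordinary income tax:
  $156,000 × 13% = $20,280
  $69,000 × 19% = $13,110
  $89,000 × 24% = $21,360
  $78,600 × 35% = $27,510
  → $82,260

Supplementary minimum tax:
  Base (reported book profit): $482,800
  Less exemption $104,000 → base $378,800
  $378,800 × 15% = $56,820

$82,260 > $56,820, so the ordinary income tax governs.

$82,260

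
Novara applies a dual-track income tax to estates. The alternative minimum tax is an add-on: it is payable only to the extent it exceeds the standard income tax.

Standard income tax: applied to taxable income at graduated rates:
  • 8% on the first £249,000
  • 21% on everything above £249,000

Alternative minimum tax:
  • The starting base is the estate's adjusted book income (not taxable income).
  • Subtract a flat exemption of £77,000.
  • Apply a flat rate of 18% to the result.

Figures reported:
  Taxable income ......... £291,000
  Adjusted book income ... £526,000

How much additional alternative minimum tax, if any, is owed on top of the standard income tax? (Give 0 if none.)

Standard income tax:
  £249,000 × 8% = £19,920
  £42,000 × 21% = £8,820
  → £28,740

Alternative minimum tax:
  Base (adjusted book income): £526,000
  Less exemption £77,000 → base £449,000
  £449,000 × 18% = £80,820

Excess of alternative minimum tax over standard income tax: £80,820 − £28,740 = £52,080.

£52,080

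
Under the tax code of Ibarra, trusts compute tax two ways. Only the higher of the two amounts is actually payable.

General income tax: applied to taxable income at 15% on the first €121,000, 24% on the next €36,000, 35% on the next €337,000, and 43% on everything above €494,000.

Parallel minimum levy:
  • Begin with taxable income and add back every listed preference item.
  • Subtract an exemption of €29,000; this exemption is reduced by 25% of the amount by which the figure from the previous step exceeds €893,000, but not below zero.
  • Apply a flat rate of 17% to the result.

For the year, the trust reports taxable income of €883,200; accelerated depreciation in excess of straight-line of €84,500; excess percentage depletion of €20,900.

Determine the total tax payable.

€312,096

General income tax:
  €121,000 × 15% = €18,150
  €36,000 × 24% = €8,640
  €337,000 × 35% = €117,950
  €389,200 × 43% = €167,356
  → €312,096

Parallel minimum levy:
  Adjusted income: €883,200 + €84,500 + €20,900 = €988,600
  Exemption: €29,000 − 25% × (€988,600 − €893,000) = €29,000 − €23,900 = €5,100
  Base: €988,600 − €5,100 = €983,500
  €983,500 × 17% = €167,195

€312,096 > €167,195, so the general income tax governs.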